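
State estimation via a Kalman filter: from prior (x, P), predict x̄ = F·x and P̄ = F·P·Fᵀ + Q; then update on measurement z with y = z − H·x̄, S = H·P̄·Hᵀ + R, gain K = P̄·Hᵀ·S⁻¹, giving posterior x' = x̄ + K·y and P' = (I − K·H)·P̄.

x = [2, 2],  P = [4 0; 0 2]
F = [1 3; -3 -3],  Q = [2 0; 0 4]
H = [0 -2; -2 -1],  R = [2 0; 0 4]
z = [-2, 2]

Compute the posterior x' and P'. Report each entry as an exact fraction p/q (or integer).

x' = [-2558/2219, 1978/2219]
P' = [2262/2219 -552/2219; -552/2219 1100/2219]

x̄ = F·x = [8, -12]
P̄ = F·P·Fᵀ + Q = [24 -30; -30 58]
y = z − H·x̄ = [-26, 6]
S = H·P̄·Hᵀ + R = [234 -4; -4 38]
K = P̄·Hᵀ·S⁻¹ = [552/2219 -993/2219; -1100/2219 1/2219]
x' = x̄ + K·y = [-2558/2219, 1978/2219]
P' = (I − K·H)·P̄ = [2262/2219 -552/2219; -552/2219 1100/2219]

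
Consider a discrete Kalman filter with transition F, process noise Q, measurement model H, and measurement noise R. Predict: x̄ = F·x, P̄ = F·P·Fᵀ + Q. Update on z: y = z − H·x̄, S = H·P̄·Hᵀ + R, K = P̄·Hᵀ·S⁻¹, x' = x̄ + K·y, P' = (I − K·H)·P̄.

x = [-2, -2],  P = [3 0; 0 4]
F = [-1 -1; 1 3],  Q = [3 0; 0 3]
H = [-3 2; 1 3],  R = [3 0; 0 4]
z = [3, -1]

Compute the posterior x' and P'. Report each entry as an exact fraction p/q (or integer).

x' = [-7466/8751, 353/8751]
P' = [945/2917 305/2917; 305/2917 901/2917]

x̄ = F·x = [4, -8]
P̄ = F·P·Fᵀ + Q = [10 -15; -15 42]
y = z − H·x̄ = [31, 19]
S = H·P̄·Hᵀ + R = [441 327; 327 302]
K = P̄·Hᵀ·S⁻¹ = [-2225/8751 465/2917; 887/8751 752/2917]
x' = x̄ + K·y = [-7466/8751, 353/8751]
P' = (I − K·H)·P̄ = [945/2917 305/2917; 305/2917 901/2917]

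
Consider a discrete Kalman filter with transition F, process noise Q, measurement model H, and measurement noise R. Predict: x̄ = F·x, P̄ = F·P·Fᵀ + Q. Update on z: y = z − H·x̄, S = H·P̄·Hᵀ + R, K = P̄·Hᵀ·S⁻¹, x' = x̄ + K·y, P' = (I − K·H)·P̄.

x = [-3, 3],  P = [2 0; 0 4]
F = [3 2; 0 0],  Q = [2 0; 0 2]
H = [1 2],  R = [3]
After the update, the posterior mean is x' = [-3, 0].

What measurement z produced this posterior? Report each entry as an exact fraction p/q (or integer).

x̄ = F·x = [-3, 0]
P̄ = F·P·Fᵀ + Q = [36 0; 0 2]
S = H·P̄·Hᵀ + R = [47]
K = P̄·Hᵀ·S⁻¹ = [36/47; 4/47]
x' − x̄ = [0, 0] = K·y
y = (KᵀK)⁻¹·Kᵀ·(x' − x̄) = [0]
z = y + H·x̄ = [0] + [-3] = [-3]

z = [-3]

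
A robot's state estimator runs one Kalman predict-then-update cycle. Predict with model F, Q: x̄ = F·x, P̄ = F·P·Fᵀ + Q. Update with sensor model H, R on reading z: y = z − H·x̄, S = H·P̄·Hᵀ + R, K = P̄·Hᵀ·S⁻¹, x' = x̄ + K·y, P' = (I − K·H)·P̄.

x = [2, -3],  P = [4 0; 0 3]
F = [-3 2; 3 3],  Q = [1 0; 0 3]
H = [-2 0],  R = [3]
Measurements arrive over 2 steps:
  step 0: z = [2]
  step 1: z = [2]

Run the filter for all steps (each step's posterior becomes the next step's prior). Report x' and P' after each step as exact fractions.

step 0: x' = [-232/199, -1389/199], P' = [147/199 -54/199; -54/199 11838/199]
step 1: x' = [-204334/198685, -2210889/198685], P' = [148566/198685 209601/198685; 209601/198685 9201306/198685]

step 0: x̄ = F·x = [-12, -3]
step 0: P̄ = F·P·Fᵀ + Q = [49 -18; -18 66]
step 0: y = z − H·x̄ = [-22]
step 0: S = H·P̄·Hᵀ + R = [199]
step 0: K = P̄·Hᵀ·S⁻¹ = [-98/199; 36/199]
step 0: x' = x̄ + K·y = [-232/199, -1389/199]
step 0: P' = (I − K·H)·P̄ = [147/199 -54/199; -54/199 11838/199]
step 1: x̄ = F·x = [-2082/199, -4863/199]
step 1: P̄ = F·P·Fᵀ + Q = [49522/199 69867/199; 69867/199 107490/199]
step 1: y = z − H·x̄ = [-3766/199]
step 1: S = H·P̄·Hᵀ + R = [198685/199]
step 1: K = P̄·Hᵀ·S⁻¹ = [-99044/198685; -139734/198685]
step 1: x' = x̄ + K·y = [-204334/198685, -2210889/198685]
step 1: P' = (I − K·H)·P̄ = [148566/198685 209601/198685; 209601/198685 9201306/198685]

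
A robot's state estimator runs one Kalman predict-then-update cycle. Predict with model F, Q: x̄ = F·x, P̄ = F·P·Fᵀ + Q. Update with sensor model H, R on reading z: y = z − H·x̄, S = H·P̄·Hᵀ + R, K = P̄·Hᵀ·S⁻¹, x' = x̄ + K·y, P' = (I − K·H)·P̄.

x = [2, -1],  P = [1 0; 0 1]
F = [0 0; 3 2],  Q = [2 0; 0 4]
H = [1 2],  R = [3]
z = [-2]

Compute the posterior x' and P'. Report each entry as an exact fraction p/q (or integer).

x̄ = F·x = [0, 4]
P̄ = F·P·Fᵀ + Q = [2 0; 0 17]
y = z − H·x̄ = [-10]
S = H·P̄·Hᵀ + R = [73]
K = P̄·Hᵀ·S⁻¹ = [2/73; 34/73]
x' = x̄ + K·y = [-20/73, -48/73]
P' = (I − K·H)·P̄ = [142/73 -68/73; -68/73 85/73]

x' = [-20/73, -48/73]
P' = [142/73 -68/73; -68/73 85/73]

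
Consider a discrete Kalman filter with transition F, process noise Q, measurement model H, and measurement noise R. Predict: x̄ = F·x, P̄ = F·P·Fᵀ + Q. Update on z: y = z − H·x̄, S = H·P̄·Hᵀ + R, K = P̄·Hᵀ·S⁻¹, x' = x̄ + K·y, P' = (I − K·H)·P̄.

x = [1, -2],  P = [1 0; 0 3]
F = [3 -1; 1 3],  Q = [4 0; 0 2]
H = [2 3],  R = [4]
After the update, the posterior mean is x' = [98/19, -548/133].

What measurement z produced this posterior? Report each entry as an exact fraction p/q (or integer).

z = [-2]

x̄ = F·x = [5, -5]
P̄ = F·P·Fᵀ + Q = [16 -6; -6 30]
S = H·P̄·Hᵀ + R = [266]
K = P̄·Hᵀ·S⁻¹ = [1/19; 39/133]
x' − x̄ = [3/19, 117/133] = K·y
y = (KᵀK)⁻¹·Kᵀ·(x' − x̄) = [3]
z = y + H·x̄ = [3] + [-5] = [-2]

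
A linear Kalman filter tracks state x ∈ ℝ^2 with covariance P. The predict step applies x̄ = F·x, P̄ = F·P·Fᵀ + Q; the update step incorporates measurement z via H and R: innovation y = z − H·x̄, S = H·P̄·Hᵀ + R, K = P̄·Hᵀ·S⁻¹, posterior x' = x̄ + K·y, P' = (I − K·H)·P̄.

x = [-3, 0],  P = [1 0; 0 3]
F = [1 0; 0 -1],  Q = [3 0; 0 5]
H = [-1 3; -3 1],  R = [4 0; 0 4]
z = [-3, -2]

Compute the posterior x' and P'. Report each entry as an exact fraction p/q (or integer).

x' = [-2/53, -170/159]
P' = [28/53 16/53; 16/53 88/159]

x̄ = F·x = [-3, 0]
P̄ = F·P·Fᵀ + Q = [4 0; 0 8]
y = z − H·x̄ = [-6, -11]
S = H·P̄·Hᵀ + R = [80 36; 36 48]
K = P̄·Hᵀ·S⁻¹ = [5/53 -17/53; 18/53 -14/159]
x' = x̄ + K·y = [-2/53, -170/159]
P' = (I − K·H)·P̄ = [28/53 16/53; 16/53 88/159]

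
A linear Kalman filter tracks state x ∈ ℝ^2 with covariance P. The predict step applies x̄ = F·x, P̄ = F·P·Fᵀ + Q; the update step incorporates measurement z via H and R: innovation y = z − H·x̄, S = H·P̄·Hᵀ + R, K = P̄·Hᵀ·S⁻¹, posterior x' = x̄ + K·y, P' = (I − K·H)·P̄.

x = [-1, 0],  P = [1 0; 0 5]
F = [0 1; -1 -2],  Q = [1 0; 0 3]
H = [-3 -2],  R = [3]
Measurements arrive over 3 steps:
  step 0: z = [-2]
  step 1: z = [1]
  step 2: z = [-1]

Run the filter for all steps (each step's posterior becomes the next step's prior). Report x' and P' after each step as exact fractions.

step 0: x̄ = F·x = [0, 1]
step 0: P̄ = F·P·Fᵀ + Q = [6 -10; -10 24]
step 0: y = z − H·x̄ = [0]
step 0: S = H·P̄·Hᵀ + R = [33]
step 0: K = P̄·Hᵀ·S⁻¹ = [2/33; -6/11]
step 0: x' = x̄ + K·y = [0, 1]
step 0: P' = (I − K·H)·P̄ = [194/33 -98/11; -98/11 156/11]
step 1: x̄ = F·x = [1, -2]
step 1: P̄ = F·P·Fᵀ + Q = [167/11 -214/11; -214/11 989/33]
step 1: y = z − H·x̄ = [0]
step 1: S = H·P̄·Hᵀ + R = [860/33]
step 1: K = P̄·Hᵀ·S⁻¹ = [-219/860; -13/215]
step 1: x' = x̄ + K·y = [1, -2]
step 1: P' = (I − K·H)·P̄ = [11603/860 -4269/215; -4269/215 6423/215]
step 2: x̄ = F·x = [-2, 3]
step 2: P̄ = F·P·Fᵀ + Q = [6638/215 -8577/215; -8577/215 48647/860]
step 2: y = z − H·x̄ = [-1]
step 2: S = H·P̄·Hᵀ + R = [1222/43]
step 2: K = P̄·Hᵀ·S⁻¹ = [-276/611; 563/2444]
step 2: x' = x̄ + K·y = [-946/611, 6769/2444]
step 2: P' = (I − K·H)·P̄ = [76606/3055 -112839/3055; -112839/3055 1345623/24440]

step 0: x' = [0, 1], P' = [194/33 -98/11; -98/11 156/11]
step 1: x' = [1, -2], P' = [11603/860 -4269/215; -4269/215 6423/215]
step 2: x' = [-946/611, 6769/2444], P' = [76606/3055 -112839/3055; -112839/3055 1345623/24440]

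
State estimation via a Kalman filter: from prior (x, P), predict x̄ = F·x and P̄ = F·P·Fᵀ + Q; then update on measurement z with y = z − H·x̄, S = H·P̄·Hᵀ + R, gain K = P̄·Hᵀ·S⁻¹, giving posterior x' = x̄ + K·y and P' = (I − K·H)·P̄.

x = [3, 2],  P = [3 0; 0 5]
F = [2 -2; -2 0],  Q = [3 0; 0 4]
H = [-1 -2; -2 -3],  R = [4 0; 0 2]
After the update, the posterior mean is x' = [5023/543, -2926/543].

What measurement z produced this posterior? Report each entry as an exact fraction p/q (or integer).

z = [3, -3]

x̄ = F·x = [2, -6]
P̄ = F·P·Fᵀ + Q = [35 -12; -12 16]
S = H·P̄·Hᵀ + R = [55 82; 82 142]
K = P̄·Hᵀ·S⁻¹ = [613/543 -484/543; -436/543 160/543]
x' − x̄ = [3937/543, 332/543] = K·y
y = (KᵀK)⁻¹·Kᵀ·(x' − x̄) = [-7, -17]
z = y + H·x̄ = [-7, -17] + [10, 14] = [3, -3]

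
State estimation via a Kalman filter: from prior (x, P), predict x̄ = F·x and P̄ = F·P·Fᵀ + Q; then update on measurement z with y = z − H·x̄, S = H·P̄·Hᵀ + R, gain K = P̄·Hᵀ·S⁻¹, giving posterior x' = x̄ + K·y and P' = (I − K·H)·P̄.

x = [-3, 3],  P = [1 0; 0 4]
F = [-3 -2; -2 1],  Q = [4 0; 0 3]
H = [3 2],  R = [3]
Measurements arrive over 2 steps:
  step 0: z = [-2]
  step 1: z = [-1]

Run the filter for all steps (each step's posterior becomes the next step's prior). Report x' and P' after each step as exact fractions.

step 0: x̄ = F·x = [3, 9]
step 0: P̄ = F·P·Fᵀ + Q = [29 -2; -2 11]
step 0: y = z − H·x̄ = [-29]
step 0: S = H·P̄·Hᵀ + R = [284]
step 0: K = P̄·Hᵀ·S⁻¹ = [83/284; 4/71]
step 0: x' = x̄ + K·y = [-1555/284, 523/71]
step 0: P' = (I − K·H)·P̄ = [1347/284 -474/71; -474/71 717/71]
step 1: x̄ = F·x = [481/284, 2601/142]
step 1: P̄ = F·P·Fᵀ + Q = [1979/284 225/142; 225/142 4173/71]
step 1: y = z − H·x̄ = [-12131/284]
step 1: S = H·P̄·Hᵀ + R = [90831/284]
step 1: K = P̄·Hᵀ·S⁻¹ = [2279/30277; 11578/30277]
step 1: x' = x̄ + K·y = [-46068/30277, 60029/30277]
step 1: P' = (I − K·H)·P̄ = [156115/30277 -230754/30277; -230754/30277 363498/30277]

step 0: x' = [-1555/284, 523/71], P' = [1347/284 -474/71; -474/71 717/71]
step 1: x' = [-46068/30277, 60029/30277], P' = [156115/30277 -230754/30277; -230754/30277 363498/30277]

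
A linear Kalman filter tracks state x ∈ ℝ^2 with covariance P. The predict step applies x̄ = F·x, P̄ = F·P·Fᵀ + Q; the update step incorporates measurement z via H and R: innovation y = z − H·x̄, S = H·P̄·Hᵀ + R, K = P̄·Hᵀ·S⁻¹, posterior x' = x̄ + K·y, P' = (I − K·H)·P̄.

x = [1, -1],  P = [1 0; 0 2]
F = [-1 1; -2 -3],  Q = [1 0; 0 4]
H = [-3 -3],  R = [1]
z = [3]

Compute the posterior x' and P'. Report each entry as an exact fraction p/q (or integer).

x̄ = F·x = [-2, 1]
P̄ = F·P·Fᵀ + Q = [4 -4; -4 26]
y = z − H·x̄ = [0]
S = H·P̄·Hᵀ + R = [199]
K = P̄·Hᵀ·S⁻¹ = [0; -66/199]
x' = x̄ + K·y = [-2, 1]
P' = (I − K·H)·P̄ = [4 -4; -4 818/199]

x' = [-2, 1]
P' = [4 -4; -4 818/199]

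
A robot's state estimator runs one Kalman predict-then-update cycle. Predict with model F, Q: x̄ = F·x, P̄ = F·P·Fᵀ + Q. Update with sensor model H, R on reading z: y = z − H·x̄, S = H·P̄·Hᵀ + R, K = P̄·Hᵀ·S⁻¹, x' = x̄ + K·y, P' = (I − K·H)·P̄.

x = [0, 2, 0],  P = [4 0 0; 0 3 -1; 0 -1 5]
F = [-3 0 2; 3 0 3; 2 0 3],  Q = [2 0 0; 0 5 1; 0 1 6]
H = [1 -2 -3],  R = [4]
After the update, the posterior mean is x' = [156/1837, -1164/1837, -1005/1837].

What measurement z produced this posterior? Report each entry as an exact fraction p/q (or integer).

z = [3]

x̄ = F·x = [0, 0, 0]
P̄ = F·P·Fᵀ + Q = [58 -6 6; -6 86 70; 6 70 67]
S = H·P̄·Hᵀ + R = [1837]
K = P̄·Hᵀ·S⁻¹ = [52/1837; -388/1837; -335/1837]
x' − x̄ = [156/1837, -1164/1837, -1005/1837] = K·y
y = (KᵀK)⁻¹·Kᵀ·(x' − x̄) = [3]
z = y + H·x̄ = [3] + [0] = [3]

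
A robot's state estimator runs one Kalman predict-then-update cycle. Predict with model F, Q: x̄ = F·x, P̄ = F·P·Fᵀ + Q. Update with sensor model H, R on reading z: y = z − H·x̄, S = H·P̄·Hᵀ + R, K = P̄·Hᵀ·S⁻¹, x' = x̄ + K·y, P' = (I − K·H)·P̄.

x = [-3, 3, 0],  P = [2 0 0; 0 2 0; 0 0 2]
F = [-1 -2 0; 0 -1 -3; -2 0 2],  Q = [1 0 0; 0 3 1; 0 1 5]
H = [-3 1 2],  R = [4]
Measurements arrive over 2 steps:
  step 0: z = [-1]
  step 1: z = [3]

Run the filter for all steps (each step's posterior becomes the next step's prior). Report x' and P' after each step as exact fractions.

step 0: x' = [117/94, -73/94, 203/94], P' = [593/94 145/94 775/94; 145/94 2041/94 -825/94; 775/94 -825/94 1613/94]
step 1: x' = [-34405/15247, -84760/15247, 13269/15247], P' = [159245/15247 336253/15247 57635/15247; 336253/15247 5772971/45741 -1371155/45741; 57635/15247 -1371155/45741 930227/45741]

step 0: x̄ = F·x = [-3, -3, 6]
step 0: P̄ = F·P·Fᵀ + Q = [11 4 4; 4 23 -11; 4 -11 21]
step 0: y = z − H·x̄ = [-19]
step 0: S = H·P̄·Hᵀ + R = [94]
step 0: K = P̄·Hᵀ·S⁻¹ = [-21/94; -11/94; 19/94]
step 0: x' = x̄ + K·y = [117/94, -73/94, 203/94]
step 0: P' = (I − K·H)·P̄ = [593/94 145/94 775/94; 145/94 2041/94 -825/94; 775/94 -825/94 1613/94]
step 1: x̄ = F·x = [29/94, -268/47, 86/47]
step 1: P̄ = F·P·Fᵀ + Q = [9431/94 801/47 1758/47; 801/47 5945/47 -1497/47; 1758/47 -1497/47 1547/47]
step 1: y = z − H·x̄ = [561/94]
step 1: S = H·P̄·Hᵀ + R = [45741/94]
step 1: K = P̄·Hᵀ·S⁻¹ = [-6553/15247; 1096/45741; -7354/45741]
step 1: x' = x̄ + K·y = [-34405/15247, -84760/15247, 13269/15247]
step 1: P' = (I − K·H)·P̄ = [159245/15247 336253/15247 57635/15247; 336253/15247 5772971/45741 -1371155/45741; 57635/15247 -1371155/45741 930227/45741]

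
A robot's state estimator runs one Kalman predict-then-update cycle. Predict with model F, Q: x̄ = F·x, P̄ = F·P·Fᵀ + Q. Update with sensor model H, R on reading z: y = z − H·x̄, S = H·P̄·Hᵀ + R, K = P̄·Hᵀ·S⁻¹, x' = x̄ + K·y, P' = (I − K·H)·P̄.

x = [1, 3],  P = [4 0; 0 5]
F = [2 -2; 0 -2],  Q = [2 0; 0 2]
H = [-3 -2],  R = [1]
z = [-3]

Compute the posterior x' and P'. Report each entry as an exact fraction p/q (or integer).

x' = [134/61, -1218/671]
P' = [162/61 -236/61; -236/61 3946/671]

x̄ = F·x = [-4, -6]
P̄ = F·P·Fᵀ + Q = [38 20; 20 22]
y = z − H·x̄ = [-27]
S = H·P̄·Hᵀ + R = [671]
K = P̄·Hᵀ·S⁻¹ = [-14/61; -104/671]
x' = x̄ + K·y = [134/61, -1218/671]
P' = (I − K·H)·P̄ = [162/61 -236/61; -236/61 3946/671]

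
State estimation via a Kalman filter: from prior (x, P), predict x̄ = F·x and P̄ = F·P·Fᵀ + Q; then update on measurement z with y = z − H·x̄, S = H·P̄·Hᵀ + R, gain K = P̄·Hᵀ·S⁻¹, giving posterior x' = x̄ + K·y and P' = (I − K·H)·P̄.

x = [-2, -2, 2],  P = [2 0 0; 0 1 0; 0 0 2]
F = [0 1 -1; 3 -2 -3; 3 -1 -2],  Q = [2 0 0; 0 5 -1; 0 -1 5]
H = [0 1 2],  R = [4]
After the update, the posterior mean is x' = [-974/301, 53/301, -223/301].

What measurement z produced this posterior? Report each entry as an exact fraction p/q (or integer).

x̄ = F·x = [-4, -8, -8]
P̄ = F·P·Fᵀ + Q = [5 4 3; 4 45 31; 3 31 32]
S = H·P̄·Hᵀ + R = [301]
K = P̄·Hᵀ·S⁻¹ = [10/301; 107/301; 95/301]
x' − x̄ = [230/301, 2461/301, 2185/301] = K·y
y = (KᵀK)⁻¹·Kᵀ·(x' − x̄) = [23]
z = y + H·x̄ = [23] + [-24] = [-1]

z = [-1]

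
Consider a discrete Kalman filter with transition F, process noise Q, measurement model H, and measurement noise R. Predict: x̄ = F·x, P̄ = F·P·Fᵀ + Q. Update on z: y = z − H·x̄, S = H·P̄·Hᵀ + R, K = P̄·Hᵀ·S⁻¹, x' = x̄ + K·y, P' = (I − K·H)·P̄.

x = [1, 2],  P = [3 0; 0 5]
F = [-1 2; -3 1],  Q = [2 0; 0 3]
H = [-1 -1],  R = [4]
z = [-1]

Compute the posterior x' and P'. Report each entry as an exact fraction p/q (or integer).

x̄ = F·x = [3, -1]
P̄ = F·P·Fᵀ + Q = [25 19; 19 35]
y = z − H·x̄ = [1]
S = H·P̄·Hᵀ + R = [102]
K = P̄·Hᵀ·S⁻¹ = [-22/51; -9/17]
x' = x̄ + K·y = [131/51, -26/17]
P' = (I − K·H)·P̄ = [307/51 -73/17; -73/17 109/17]

x' = [131/51, -26/17]
P' = [307/51 -73/17; -73/17 109/17]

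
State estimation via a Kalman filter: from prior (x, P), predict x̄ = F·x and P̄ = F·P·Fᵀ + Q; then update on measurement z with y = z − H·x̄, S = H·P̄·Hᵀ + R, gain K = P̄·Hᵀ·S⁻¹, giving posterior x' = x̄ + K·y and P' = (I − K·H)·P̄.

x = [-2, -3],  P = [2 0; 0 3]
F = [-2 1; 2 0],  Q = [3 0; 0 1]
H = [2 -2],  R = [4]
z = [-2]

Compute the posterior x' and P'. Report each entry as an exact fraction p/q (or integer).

x̄ = F·x = [1, -4]
P̄ = F·P·Fᵀ + Q = [14 -8; -8 9]
y = z − H·x̄ = [-12]
S = H·P̄·Hᵀ + R = [160]
K = P̄·Hᵀ·S⁻¹ = [11/40; -17/80]
x' = x̄ + K·y = [-23/10, -29/20]
P' = (I − K·H)·P̄ = [19/10 27/20; 27/20 71/40]

x' = [-23/10, -29/20]
P' = [19/10 27/20; 27/20 71/40]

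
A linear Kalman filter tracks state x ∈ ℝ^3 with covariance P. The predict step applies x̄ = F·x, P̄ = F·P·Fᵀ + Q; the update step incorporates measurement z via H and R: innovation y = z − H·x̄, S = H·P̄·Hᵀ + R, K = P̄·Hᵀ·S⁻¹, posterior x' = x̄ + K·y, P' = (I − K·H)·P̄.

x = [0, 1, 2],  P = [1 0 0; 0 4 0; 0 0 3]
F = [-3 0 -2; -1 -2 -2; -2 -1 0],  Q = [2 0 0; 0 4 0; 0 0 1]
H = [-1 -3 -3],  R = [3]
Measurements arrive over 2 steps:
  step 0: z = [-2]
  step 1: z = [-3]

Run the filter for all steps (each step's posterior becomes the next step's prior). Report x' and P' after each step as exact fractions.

step 0: x̄ = F·x = [-4, -6, -1]
step 0: P̄ = F·P·Fᵀ + Q = [23 15 6; 15 33 10; 6 10 9]
step 0: y = z − H·x̄ = [-27]
step 0: S = H·P̄·Hᵀ + R = [710]
step 0: K = P̄·Hᵀ·S⁻¹ = [-43/355; -72/355; -63/710]
step 0: x' = x̄ + K·y = [-259/355, -186/355, 991/710]
step 0: P' = (I − K·H)·P̄ = [4467/355 -867/355 -579/355; -867/355 1347/355 -986/355; -579/355 -986/355 2421/710]
step 1: x̄ = F·x = [-214/355, -72/71, 704/355]
step 1: P̄ = F·P·Fᵀ + Q = [38807/355 893/71 19913/355; 893/71 489/71 601/71; 19913/355 601/71 16102/355]
step 1: y = z − H·x̄ = [-247/355]
step 1: S = H·P̄·Hᵀ + R = [407153/355]
step 1: K = P̄·Hᵀ·S⁻¹ = [-111941/407153; -20815/407153; -77234/407153]
step 1: x' = x̄ + K·y = [-167553/407153, -398405/407153, 861162/407153]
step 1: P' = (I − K·H)·P̄ = [9210138/407153 -1442574/407153 -1515531/407153; -1442574/407153 1583732/407153 -1082059/407153; -1515531/407153 -1082059/407153 1664470/407153]

step 0: x' = [-259/355, -186/355, 991/710], P' = [4467/355 -867/355 -579/355; -867/355 1347/355 -986/355; -579/355 -986/355 2421/710]
step 1: x' = [-167553/407153, -398405/407153, 861162/407153], P' = [9210138/407153 -1442574/407153 -1515531/407153; -1442574/407153 1583732/407153 -1082059/407153; -1515531/407153 -1082059/407153 1664470/407153]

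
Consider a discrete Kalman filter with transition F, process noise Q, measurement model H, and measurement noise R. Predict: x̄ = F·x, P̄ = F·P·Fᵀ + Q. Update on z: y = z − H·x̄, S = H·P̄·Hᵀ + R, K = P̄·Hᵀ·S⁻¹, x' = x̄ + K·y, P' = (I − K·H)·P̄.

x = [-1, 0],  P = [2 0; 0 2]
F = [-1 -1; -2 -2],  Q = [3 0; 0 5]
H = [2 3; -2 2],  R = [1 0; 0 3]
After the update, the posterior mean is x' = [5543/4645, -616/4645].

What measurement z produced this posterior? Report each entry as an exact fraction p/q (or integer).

z = [2, -3]

x̄ = F·x = [1, 2]
P̄ = F·P·Fᵀ + Q = [7 8; 8 21]
S = H·P̄·Hᵀ + R = [314 82; 82 51]
K = P̄·Hᵀ·S⁻¹ = [887/4645 -1244/4645; 1897/9290 843/4645]
x' − x̄ = [898/4645, -9906/4645] = K·y
y = (KᵀK)⁻¹·Kᵀ·(x' − x̄) = [-6, -5]
z = y + H·x̄ = [-6, -5] + [8, 2] = [2, -3]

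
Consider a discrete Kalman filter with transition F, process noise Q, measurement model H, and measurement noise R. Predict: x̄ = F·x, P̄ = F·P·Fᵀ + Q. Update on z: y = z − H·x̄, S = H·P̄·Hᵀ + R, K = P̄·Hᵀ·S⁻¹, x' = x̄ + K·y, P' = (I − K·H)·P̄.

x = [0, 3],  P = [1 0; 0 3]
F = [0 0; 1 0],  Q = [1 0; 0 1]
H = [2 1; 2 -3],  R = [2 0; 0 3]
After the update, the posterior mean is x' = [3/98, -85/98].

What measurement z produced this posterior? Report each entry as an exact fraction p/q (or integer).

x̄ = F·x = [0, 0]
P̄ = F·P·Fᵀ + Q = [1 0; 0 2]
S = H·P̄·Hᵀ + R = [8 -2; -2 25]
K = P̄·Hᵀ·S⁻¹ = [27/98 5/49; 19/98 -11/49]
x' − x̄ = [3/98, -85/98] = K·y
y = (KᵀK)⁻¹·Kᵀ·(x' − x̄) = [-1, 3]
z = y + H·x̄ = [-1, 3] + [0, 0] = [-1, 3]

z = [-1, 3]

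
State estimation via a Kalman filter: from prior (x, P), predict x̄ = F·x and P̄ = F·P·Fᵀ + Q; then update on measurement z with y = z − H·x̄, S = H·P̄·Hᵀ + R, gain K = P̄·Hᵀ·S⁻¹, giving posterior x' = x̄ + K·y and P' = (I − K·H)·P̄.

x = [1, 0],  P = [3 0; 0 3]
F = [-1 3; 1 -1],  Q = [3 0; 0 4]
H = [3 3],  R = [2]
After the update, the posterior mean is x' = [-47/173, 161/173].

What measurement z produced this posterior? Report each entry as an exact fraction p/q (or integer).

z = [2]

x̄ = F·x = [-1, 1]
P̄ = F·P·Fᵀ + Q = [33 -12; -12 10]
S = H·P̄·Hᵀ + R = [173]
K = P̄·Hᵀ·S⁻¹ = [63/173; -6/173]
x' − x̄ = [126/173, -12/173] = K·y
y = (KᵀK)⁻¹·Kᵀ·(x' − x̄) = [2]
z = y + H·x̄ = [2] + [0] = [2]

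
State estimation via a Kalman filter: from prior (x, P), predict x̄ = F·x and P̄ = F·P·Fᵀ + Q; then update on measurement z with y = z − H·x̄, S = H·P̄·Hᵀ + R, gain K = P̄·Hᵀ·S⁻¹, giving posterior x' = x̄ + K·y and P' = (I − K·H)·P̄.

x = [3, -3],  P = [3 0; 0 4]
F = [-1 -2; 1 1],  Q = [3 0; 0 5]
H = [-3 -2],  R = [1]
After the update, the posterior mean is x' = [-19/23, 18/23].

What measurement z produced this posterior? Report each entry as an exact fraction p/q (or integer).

x̄ = F·x = [3, 0]
P̄ = F·P·Fᵀ + Q = [22 -11; -11 12]
S = H·P̄·Hᵀ + R = [115]
K = P̄·Hᵀ·S⁻¹ = [-44/115; 9/115]
x' − x̄ = [-88/23, 18/23] = K·y
y = (KᵀK)⁻¹·Kᵀ·(x' − x̄) = [10]
z = y + H·x̄ = [10] + [-9] = [1]

z = [1]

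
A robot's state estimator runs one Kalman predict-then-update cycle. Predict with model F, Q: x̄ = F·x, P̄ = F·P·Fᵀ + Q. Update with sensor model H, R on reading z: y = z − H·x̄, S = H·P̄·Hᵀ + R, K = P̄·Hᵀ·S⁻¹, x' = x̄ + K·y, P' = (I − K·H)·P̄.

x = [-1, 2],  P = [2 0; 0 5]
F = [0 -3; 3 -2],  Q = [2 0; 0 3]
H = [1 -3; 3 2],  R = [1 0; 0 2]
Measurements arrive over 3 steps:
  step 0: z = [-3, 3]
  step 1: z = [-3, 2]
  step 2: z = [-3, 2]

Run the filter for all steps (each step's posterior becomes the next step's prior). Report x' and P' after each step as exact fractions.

step 0: x' = [2829/10474, 44995/41896], P' = [2836/15711 5/10474; 5/10474 3793/41896]
step 1: x' = [-193066/1049663, 1015939/1049663], P' = [537128/3148989 3763/6297978; 3763/6297978 2248325/25191912]
step 2: x' = [-581898329/3701611349, 13987006289/14806445396], P' = [1893708934/11104834047 2225747/3701611349; 2225747/3701611349 1320974125/14806445396]

step 0: x̄ = F·x = [-6, -7]
step 0: P̄ = F·P·Fᵀ + Q = [47 30; 30 41]
step 0: y = z − H·x̄ = [-18, 35]
step 0: S = H·P̄·Hᵀ + R = [237 -315; -315 949]
step 0: K = P̄·Hᵀ·S⁻¹ = [5627/31422 2841/10474; -11359/41896 3823/41896]
step 0: x' = x̄ + K·y = [2829/10474, 44995/41896]
step 0: P' = (I − K·H)·P̄ = [2836/15711 5/10474; 5/10474 3793/41896]
step 1: x̄ = F·x = [-134985/41896, -28021/20948]
step 1: P̄ = F·P·Fᵀ + Q = [117929/41896 11289/20948; 11289/20948 52171/10474]
step 1: y = z − H·x̄ = [-158829/41896, 600831/41896]
step 1: S = H·P̄·Hᵀ + R = [1902513/41896 -1056363/41896; -1056363/41896 2250825/41896]
step 1: K = P̄·Hᵀ·S⁻¹ = [1062967/6297978 1615147/6297978; -6729923/25191912 2270903/25191912]
step 1: x' = x̄ + K·y = [-193066/1049663, 1015939/1049663]
step 1: P' = (I − K·H)·P̄ = [537128/3148989 3763/6297978; 3763/6297978 2248325/25191912]
step 2: x̄ = F·x = [-3047817/1049663, -2611076/1049663]
step 2: P̄ = F·P·Fᵀ + Q = [23539583/8397304 2225747/4198652; 2225747/4198652 30765407/6297978]
step 2: y = z − H·x̄ = [-7934400/1049663, 16464929/1049663]
step 2: S = H·P̄·Hᵀ + R = [374412807/8397304 -206664965/8397304; -206664965/8397304 1338452861/25191912]
step 2: K = P̄·Hᵀ·S⁻¹ = [1873677211/11104834047 949080214/3701611349; -3954019387/14806445396 1334328607/14806445396]
step 2: x' = x̄ + K·y = [-581898329/3701611349, 13987006289/14806445396]
step 2: P' = (I − K·H)·P̄ = [1893708934/11104834047 2225747/3701611349; 2225747/3701611349 1320974125/14806445396]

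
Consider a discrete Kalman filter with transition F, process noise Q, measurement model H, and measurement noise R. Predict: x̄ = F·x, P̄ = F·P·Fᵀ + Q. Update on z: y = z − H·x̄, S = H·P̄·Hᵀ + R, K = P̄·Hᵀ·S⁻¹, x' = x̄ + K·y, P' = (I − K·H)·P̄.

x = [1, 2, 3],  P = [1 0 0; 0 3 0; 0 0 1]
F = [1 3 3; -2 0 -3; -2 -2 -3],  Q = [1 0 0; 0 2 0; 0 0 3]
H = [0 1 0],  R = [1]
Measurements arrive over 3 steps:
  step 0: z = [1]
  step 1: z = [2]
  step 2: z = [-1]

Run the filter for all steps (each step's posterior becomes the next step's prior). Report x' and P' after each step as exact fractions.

step 0: x̄ = F·x = [16, -11, -15]
step 0: P̄ = F·P·Fᵀ + Q = [38 -11 -29; -11 15 13; -29 13 28]
step 0: y = z − H·x̄ = [12]
step 0: S = H·P̄·Hᵀ + R = [16]
step 0: K = P̄·Hᵀ·S⁻¹ = [-11/16; 15/16; 13/16]
step 0: x' = x̄ + K·y = [31/4, 1/4, -21/4]
step 0: P' = (I − K·H)·P̄ = [487/16 -11/16 -321/16; -11/16 15/16 13/16; -321/16 13/16 279/16]
step 1: x̄ = F·x = [-29/4, 1/4, -1/4]
step 1: P̄ = F·P·Fᵀ + Q = [1391/16 -647/16 -793/16; -647/16 639/16 641/16; -793/16 641/16 783/16]
step 1: y = z − H·x̄ = [7/4]
step 1: S = H·P̄·Hᵀ + R = [655/16]
step 1: K = P̄·Hᵀ·S⁻¹ = [-647/655; 639/655; 641/655]
step 1: x' = x̄ + K·y = [-5881/655, 1282/655, 958/655]
step 1: P' = (I − K·H)·P̄ = [30781/655 -647/655 -6543/655; -647/655 639/655 641/655; -6543/655 641/655 6374/655]
step 2: x̄ = F·x = [839/655, 8888/655, 6324/655]
step 2: P̄ = F·P·Fᵀ + Q = [62951/655 -61928/655 -68314/655; -61928/655 103284/655 103232/655; -68314/655 103232/655 109011/655]
step 2: y = z − H·x̄ = [-9543/655]
step 2: S = H·P̄·Hᵀ + R = [103939/655]
step 2: K = P̄·Hᵀ·S⁻¹ = [-61928/103939; 103284/103939; 103232/103939]
step 2: x' = x̄ + K·y = [1035395/103939, -94396/103939, -500508/103939]
step 2: P' = (I − K·H)·P̄ = [4134331/103939 -61928/103939 -1080210/103939; -61928/103939 103284/103939 103232/103939; -1080210/103939 103232/103939 1028471/103939]

step 0: x' = [31/4, 1/4, -21/4], P' = [487/16 -11/16 -321/16; -11/16 15/16 13/16; -321/16 13/16 279/16]
step 1: x' = [-5881/655, 1282/655, 958/655], P' = [30781/655 -647/655 -6543/655; -647/655 639/655 641/655; -6543/655 641/655 6374/655]
step 2: x' = [1035395/103939, -94396/103939, -500508/103939], P' = [4134331/103939 -61928/103939 -1080210/103939; -61928/103939 103284/103939 103232/103939; -1080210/103939 103232/103939 1028471/103939]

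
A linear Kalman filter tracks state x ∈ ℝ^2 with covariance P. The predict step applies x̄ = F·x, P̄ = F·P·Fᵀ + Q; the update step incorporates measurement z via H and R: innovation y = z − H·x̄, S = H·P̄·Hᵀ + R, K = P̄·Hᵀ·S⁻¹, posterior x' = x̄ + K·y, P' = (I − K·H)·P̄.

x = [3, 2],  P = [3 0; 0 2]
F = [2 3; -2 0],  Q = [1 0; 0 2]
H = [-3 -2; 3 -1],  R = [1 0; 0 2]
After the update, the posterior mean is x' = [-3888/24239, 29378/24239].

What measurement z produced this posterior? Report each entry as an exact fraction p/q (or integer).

z = [-2, -2]

x̄ = F·x = [12, -6]
P̄ = F·P·Fᵀ + Q = [31 -12; -12 14]
S = H·P̄·Hᵀ + R = [192 -215; -215 367]
K = P̄·Hᵀ·S⁻¹ = [-2748/24239 5325/24239; -7814/24239 -7880/24239]
x' − x̄ = [-294756/24239, 174812/24239] = K·y
y = (KᵀK)⁻¹·Kᵀ·(x' − x̄) = [22, -44]
z = y + H·x̄ = [22, -44] + [-24, 42] = [-2, -2]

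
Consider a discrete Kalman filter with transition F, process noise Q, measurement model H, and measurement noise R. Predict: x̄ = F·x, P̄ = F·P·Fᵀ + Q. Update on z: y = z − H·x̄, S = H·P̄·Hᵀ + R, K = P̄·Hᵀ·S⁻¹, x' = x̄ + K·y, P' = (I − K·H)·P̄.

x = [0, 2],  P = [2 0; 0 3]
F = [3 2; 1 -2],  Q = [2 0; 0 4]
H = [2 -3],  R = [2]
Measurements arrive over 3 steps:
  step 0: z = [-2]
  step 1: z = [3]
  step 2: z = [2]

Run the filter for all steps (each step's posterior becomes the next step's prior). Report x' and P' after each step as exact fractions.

step 0: x̄ = F·x = [4, -4]
step 0: P̄ = F·P·Fᵀ + Q = [32 -6; -6 18]
step 0: y = z − H·x̄ = [-22]
step 0: S = H·P̄·Hᵀ + R = [364]
step 0: K = P̄·Hᵀ·S⁻¹ = [41/182; -33/182]
step 0: x' = x̄ + K·y = [-87/91, -1/91]
step 0: P' = (I − K·H)·P̄ = [1231/91 807/91; 807/91 549/91]
step 1: x̄ = F·x = [-263/91, -85/91]
step 1: P̄ = F·P·Fᵀ + Q = [23141/91 -1731/91; -1731/91 563/91]
step 1: y = z − H·x̄ = [544/91]
step 1: S = H·P̄·Hᵀ + R = [118585/91]
step 1: K = P̄·Hᵀ·S⁻¹ = [10295/23717; -5151/118585]
step 1: x' = x̄ + K·y = [-7001/23717, -141559/118585]
step 1: P' = (I − K·H)·P̄ = [207692/23717 131598/23717; 131598/23717 442094/118585]
step 2: x̄ = F·x = [-388133/118585, 248113/118585]
step 2: P̄ = F·P·Fᵀ + Q = [19247566/118585 -1284956/118585; -1284956/118585 649216/118585]
step 2: y = z − H·x̄ = [351555/23717]
step 2: S = H·P̄·Hᵀ + R = [19697970/23717]
step 2: K = P̄·Hᵀ·S⁻¹ = [847000/1969797; -451756/9848985]
step 2: x' = x̄ + K·y = [10179649/3282995, 4636831/3282995]
step 2: P' = (I − K·H)·P̄ = [86155406/9848985 54613604/9848985; 54613604/9848985 7342048/1969797]

step 0: x' = [-87/91, -1/91], P' = [1231/91 807/91; 807/91 549/91]
step 1: x' = [-7001/23717, -141559/118585], P' = [207692/23717 131598/23717; 131598/23717 442094/118585]
step 2: x' = [10179649/3282995, 4636831/3282995], P' = [86155406/9848985 54613604/9848985; 54613604/9848985 7342048/1969797]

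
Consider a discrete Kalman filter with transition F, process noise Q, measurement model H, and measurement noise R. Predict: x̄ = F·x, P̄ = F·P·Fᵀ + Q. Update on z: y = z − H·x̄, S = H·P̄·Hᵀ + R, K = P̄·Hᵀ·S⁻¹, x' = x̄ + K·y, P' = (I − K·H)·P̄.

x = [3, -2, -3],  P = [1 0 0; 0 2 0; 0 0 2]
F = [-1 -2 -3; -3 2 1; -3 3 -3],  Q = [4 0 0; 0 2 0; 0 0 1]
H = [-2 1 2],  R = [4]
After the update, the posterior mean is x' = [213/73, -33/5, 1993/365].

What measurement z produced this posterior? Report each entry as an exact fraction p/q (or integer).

z = [-1]

x̄ = F·x = [10, -16, -6]
P̄ = F·P·Fᵀ + Q = [31 -11 9; -11 21 15; 9 15 46]
S = H·P̄·Hᵀ + R = [365]
K = P̄·Hᵀ·S⁻¹ = [-11/73; 1/5; 89/365]
x' − x̄ = [-517/73, 47/5, 4183/365] = K·y
y = (KᵀK)⁻¹·Kᵀ·(x' − x̄) = [47]
z = y + H·x̄ = [47] + [-48] = [-1]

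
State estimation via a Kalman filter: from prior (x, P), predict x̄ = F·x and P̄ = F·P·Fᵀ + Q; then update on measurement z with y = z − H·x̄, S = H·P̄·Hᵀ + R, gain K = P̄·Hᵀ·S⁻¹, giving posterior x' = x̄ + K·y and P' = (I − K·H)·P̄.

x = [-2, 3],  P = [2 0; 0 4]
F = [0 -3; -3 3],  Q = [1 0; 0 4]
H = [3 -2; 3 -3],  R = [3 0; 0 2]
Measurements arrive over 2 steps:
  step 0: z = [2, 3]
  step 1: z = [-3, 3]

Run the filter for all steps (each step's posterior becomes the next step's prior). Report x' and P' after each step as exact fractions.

step 0: x' = [12288/14159, 103/14159], P' = [29972/14159 32934/14159; 32934/14159 38598/14159]
step 1: x' = [-121858944/40116055, -150860883/40116055], P' = [68094616/40116055 73153842/40116055; 73153842/40116055 85246914/40116055]

step 0: x̄ = F·x = [-9, 15]
step 0: P̄ = F·P·Fᵀ + Q = [37 -36; -36 58]
step 0: y = z − H·x̄ = [59, 75]
step 0: S = H·P̄·Hᵀ + R = [1000 1221; 1221 1505]
step 0: K = P̄·Hᵀ·S⁻¹ = [8016/14159 -4443/14159; 7202/14159 -8496/14159]
step 0: x' = x̄ + K·y = [12288/14159, 103/14159]
step 0: P' = (I − K·H)·P̄ = [29972/14159 32934/14159; 32934/14159 38598/14159]
step 1: x̄ = F·x = [-309/14159, -36555/14159]
step 1: P̄ = F·P·Fᵀ + Q = [361541/14159 -50976/14159; -50976/14159 80954/14159]
step 1: y = z − H·x̄ = [-114660/14159, -66261/14159]
step 1: S = H·P̄·Hᵀ + R = [4231874/14159 4504233/14159; 4504233/14159 4928341/14159]
step 1: K = P̄·Hᵀ·S⁻¹ = [19325388/40116055 -7588839/40116055; 16322566/40116055 -18139608/40116055]
step 1: x' = x̄ + K·y = [-121858944/40116055, -150860883/40116055]
step 1: P' = (I − K·H)·P̄ = [68094616/40116055 73153842/40116055; 73153842/40116055 85246914/40116055]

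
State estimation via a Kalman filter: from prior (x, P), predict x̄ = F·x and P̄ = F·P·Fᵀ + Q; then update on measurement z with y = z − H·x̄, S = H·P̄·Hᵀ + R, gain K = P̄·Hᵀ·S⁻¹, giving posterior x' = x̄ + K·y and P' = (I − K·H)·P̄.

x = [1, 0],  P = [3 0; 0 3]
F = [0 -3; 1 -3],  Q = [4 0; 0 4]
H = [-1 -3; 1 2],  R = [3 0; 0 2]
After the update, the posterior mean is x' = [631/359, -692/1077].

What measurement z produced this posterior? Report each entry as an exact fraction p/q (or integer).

x̄ = F·x = [0, 1]
P̄ = F·P·Fᵀ + Q = [31 27; 27 34]
S = H·P̄·Hᵀ + R = [502 -370; -370 277]
K = P̄·Hᵀ·S⁻¹ = [71/359 205/359; -583/2154 -20/1077]
x' − x̄ = [631/359, -1769/1077] = K·y
y = (KᵀK)⁻¹·Kᵀ·(x' − x̄) = [6, 1]
z = y + H·x̄ = [6, 1] + [-3, 2] = [3, 3]

z = [3, 3]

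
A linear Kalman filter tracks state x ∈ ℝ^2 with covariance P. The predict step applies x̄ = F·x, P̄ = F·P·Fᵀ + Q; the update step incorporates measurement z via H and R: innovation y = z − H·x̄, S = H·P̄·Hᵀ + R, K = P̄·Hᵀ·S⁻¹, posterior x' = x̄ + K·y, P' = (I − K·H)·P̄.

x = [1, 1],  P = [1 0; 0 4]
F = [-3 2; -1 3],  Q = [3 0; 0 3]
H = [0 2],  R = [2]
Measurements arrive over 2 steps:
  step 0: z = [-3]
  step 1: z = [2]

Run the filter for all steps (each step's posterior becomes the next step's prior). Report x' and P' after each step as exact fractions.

step 0: x̄ = F·x = [-1, 2]
step 0: P̄ = F·P·Fᵀ + Q = [28 27; 27 40]
step 0: y = z − H·x̄ = [-7]
step 0: S = H·P̄·Hᵀ + R = [162]
step 0: K = P̄·Hᵀ·S⁻¹ = [1/3; 40/81]
step 0: x' = x̄ + K·y = [-10/3, -118/81]
step 0: P' = (I − K·H)·P̄ = [10 1/3; 1/3 40/81]
step 1: x̄ = F·x = [574/81, -28/27]
step 1: P̄ = F·P·Fᵀ + Q = [7369/81 791/27; 791/27 139/9]
step 1: y = z − H·x̄ = [110/27]
step 1: S = H·P̄·Hᵀ + R = [574/9]
step 1: K = P̄·Hᵀ·S⁻¹ = [113/123; 139/287]
step 1: x' = x̄ + K·y = [444/41, 806/861]
step 1: P' = (I − K·H)·P̄ = [1523/41 113/123; 113/123 139/287]

step 0: x' = [-10/3, -118/81], P' = [10 1/3; 1/3 40/81]
step 1: x' = [444/41, 806/861], P' = [1523/41 113/123; 113/123 139/287]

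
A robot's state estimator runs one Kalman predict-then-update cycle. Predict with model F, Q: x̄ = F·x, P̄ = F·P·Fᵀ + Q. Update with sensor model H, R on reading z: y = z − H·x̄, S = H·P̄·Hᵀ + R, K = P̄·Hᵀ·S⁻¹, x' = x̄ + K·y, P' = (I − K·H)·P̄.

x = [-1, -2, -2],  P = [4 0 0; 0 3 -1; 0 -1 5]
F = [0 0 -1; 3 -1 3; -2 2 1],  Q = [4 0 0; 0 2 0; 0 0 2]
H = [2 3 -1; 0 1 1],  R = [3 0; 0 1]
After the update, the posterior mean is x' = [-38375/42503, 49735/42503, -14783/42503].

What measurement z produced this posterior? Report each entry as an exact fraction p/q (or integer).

z = [2, 1]

x̄ = F·x = [2, -7, -4]
P̄ = F·P·Fᵀ + Q = [9 -16 -3; -16 92 -20; -3 -20 31]
S = H·P̄·Hᵀ + R = [838 167; 167 84]
K = P̄·Hᵀ·S⁻¹ = [905/42503 -11413/42503; 10152/42503 16248/42503; -9985/42503 25417/42503]
x' − x̄ = [-123381/42503, 347256/42503, 155229/42503] = K·y
y = (KᵀK)⁻¹·Kᵀ·(x' − x̄) = [15, 12]
z = y + H·x̄ = [15, 12] + [-13, -11] = [2, 1]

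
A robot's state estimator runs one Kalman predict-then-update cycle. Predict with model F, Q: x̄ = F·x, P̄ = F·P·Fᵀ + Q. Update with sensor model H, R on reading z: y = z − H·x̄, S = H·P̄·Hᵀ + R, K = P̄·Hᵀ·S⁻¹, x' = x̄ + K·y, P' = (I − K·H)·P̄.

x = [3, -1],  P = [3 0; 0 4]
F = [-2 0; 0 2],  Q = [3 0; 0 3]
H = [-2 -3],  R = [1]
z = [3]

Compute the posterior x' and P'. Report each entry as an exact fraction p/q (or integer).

x̄ = F·x = [-6, -2]
P̄ = F·P·Fᵀ + Q = [15 0; 0 19]
y = z − H·x̄ = [-15]
S = H·P̄·Hᵀ + R = [232]
K = P̄·Hᵀ·S⁻¹ = [-15/116; -57/232]
x' = x̄ + K·y = [-471/116, 391/232]
P' = (I − K·H)·P̄ = [645/58 -855/116; -855/116 1159/232]

x' = [-471/116, 391/232]
P' = [645/58 -855/116; -855/116 1159/232]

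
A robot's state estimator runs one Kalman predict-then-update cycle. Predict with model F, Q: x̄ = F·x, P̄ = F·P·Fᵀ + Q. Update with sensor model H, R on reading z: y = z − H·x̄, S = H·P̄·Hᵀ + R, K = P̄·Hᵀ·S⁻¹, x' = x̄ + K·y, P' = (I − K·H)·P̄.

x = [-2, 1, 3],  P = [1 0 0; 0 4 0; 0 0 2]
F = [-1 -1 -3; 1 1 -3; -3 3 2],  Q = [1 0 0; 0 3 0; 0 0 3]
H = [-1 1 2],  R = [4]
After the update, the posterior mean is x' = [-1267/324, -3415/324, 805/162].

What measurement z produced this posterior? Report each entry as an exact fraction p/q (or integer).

z = [3]

x̄ = F·x = [-8, -10, 15]
P̄ = F·P·Fᵀ + Q = [24 13 -21; 13 26 -3; -21 -3 56]
S = H·P̄·Hᵀ + R = [324]
K = P̄·Hᵀ·S⁻¹ = [-53/324; 7/324; 65/162]
x' − x̄ = [1325/324, -175/324, -1625/162] = K·y
y = (KᵀK)⁻¹·Kᵀ·(x' − x̄) = [-25]
z = y + H·x̄ = [-25] + [28] = [3]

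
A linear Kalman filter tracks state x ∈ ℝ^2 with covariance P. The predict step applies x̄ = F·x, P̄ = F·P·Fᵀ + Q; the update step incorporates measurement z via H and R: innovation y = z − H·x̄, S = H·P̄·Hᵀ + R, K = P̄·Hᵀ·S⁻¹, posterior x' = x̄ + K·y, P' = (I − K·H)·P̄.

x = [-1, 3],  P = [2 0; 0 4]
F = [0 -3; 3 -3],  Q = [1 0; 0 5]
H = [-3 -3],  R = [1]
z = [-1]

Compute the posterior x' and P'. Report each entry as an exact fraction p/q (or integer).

x' = [399/1513, 84/1513]
P' = [8020/1513 -7947/1513; -7947/1513 8042/1513]

x̄ = F·x = [-9, -12]
P̄ = F·P·Fᵀ + Q = [37 36; 36 59]
y = z − H·x̄ = [-64]
S = H·P̄·Hᵀ + R = [1513]
K = P̄·Hᵀ·S⁻¹ = [-219/1513; -285/1513]
x' = x̄ + K·y = [399/1513, 84/1513]
P' = (I − K·H)·P̄ = [8020/1513 -7947/1513; -7947/1513 8042/1513]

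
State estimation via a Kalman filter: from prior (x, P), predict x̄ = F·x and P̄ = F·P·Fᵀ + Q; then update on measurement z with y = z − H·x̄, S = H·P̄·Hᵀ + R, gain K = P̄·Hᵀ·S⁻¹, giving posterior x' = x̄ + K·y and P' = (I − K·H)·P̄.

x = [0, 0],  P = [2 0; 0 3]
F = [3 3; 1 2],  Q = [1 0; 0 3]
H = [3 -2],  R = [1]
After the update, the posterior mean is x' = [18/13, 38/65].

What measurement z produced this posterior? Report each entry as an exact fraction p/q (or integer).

x̄ = F·x = [0, 0]
P̄ = F·P·Fᵀ + Q = [46 24; 24 17]
S = H·P̄·Hᵀ + R = [195]
K = P̄·Hᵀ·S⁻¹ = [6/13; 38/195]
x' − x̄ = [18/13, 38/65] = K·y
y = (KᵀK)⁻¹·Kᵀ·(x' − x̄) = [3]
z = y + H·x̄ = [3] + [0] = [3]

z = [3]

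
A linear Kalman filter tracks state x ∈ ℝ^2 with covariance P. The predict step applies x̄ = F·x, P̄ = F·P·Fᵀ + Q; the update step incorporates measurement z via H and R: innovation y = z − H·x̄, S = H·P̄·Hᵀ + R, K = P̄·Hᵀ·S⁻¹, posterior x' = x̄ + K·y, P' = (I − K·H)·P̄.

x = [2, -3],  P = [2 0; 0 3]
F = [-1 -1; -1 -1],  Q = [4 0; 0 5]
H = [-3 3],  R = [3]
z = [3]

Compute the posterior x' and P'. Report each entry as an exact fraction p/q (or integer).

x̄ = F·x = [1, 1]
P̄ = F·P·Fᵀ + Q = [9 5; 5 10]
y = z − H·x̄ = [3]
S = H·P̄·Hᵀ + R = [84]
K = P̄·Hᵀ·S⁻¹ = [-1/7; 5/28]
x' = x̄ + K·y = [4/7, 43/28]
P' = (I − K·H)·P̄ = [51/7 50/7; 50/7 205/28]

x' = [4/7, 43/28]
P' = [51/7 50/7; 50/7 205/28]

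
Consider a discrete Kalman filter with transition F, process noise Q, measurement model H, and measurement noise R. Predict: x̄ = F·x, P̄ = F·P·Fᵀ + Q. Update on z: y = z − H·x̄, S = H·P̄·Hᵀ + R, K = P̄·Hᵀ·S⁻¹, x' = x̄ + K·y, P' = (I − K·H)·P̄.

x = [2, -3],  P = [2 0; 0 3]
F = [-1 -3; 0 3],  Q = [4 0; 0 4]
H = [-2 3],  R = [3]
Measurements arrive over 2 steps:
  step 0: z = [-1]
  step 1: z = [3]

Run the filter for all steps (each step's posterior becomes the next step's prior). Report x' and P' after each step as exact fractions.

step 0: x' = [-119/123, -127/123], P' = [305/82 187/82; 187/82 141/82]
step 1: x' = [-37772/48675, 7273/16225], P' = [57186/16225 34278/16225; 34278/16225 25669/16225]

step 0: x̄ = F·x = [7, -9]
step 0: P̄ = F·P·Fᵀ + Q = [33 -27; -27 31]
step 0: y = z − H·x̄ = [40]
step 0: S = H·P̄·Hᵀ + R = [738]
step 0: K = P̄·Hᵀ·S⁻¹ = [-49/246; 49/246]
step 0: x' = x̄ + K·y = [-119/123, -127/123]
step 0: P' = (I − K·H)·P̄ = [305/82 187/82; 187/82 141/82]
step 1: x̄ = F·x = [500/123, -127/41]
step 1: P̄ = F·P·Fᵀ + Q = [1512/41 -915/41; -915/41 1597/82]
step 1: y = z − H·x̄ = [2512/123]
step 1: S = H·P̄·Hᵀ + R = [48675/82]
step 1: K = P̄·Hᵀ·S⁻¹ = [-3846/16225; 2817/16225]
step 1: x' = x̄ + K·y = [-37772/48675, 7273/16225]
step 1: P' = (I − K·H)·P̄ = [57186/16225 34278/16225; 34278/16225 25669/16225]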